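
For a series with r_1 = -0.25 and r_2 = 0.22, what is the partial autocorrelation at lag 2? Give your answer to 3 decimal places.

φ_{22} = (r_2 − r_1²) / (1 − r_1²)
r_1² = (-0.25)² = 0.0625
Numerator = 0.22 − 0.0625 = 0.1575; denominator = 1 − 0.0625 = 0.9375
φ_{22} = 0.1575 / 0.9375 = 0.168

0.168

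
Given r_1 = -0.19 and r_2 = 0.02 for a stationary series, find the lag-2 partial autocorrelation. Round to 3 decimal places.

φ_{22} = (r_2 − r_1²) / (1 − r_1²)
r_1² = (-0.19)² = 0.0361
Numerator = 0.02 − 0.0361 = -0.0161; denominator = 1 − 0.0361 = 0.9639
φ_{22} = -0.0161 / 0.9639 = -0.017

-0.017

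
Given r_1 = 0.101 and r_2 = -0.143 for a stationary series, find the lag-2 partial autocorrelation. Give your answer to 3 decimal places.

φ_{22} = (r_2 − r_1²) / (1 − r_1²)
r_1² = (0.101)² = 0.010201
Numerator = -0.143 − 0.0102 = -0.1532; denominator = 1 − 0.0102 = 0.9898
φ_{22} = -0.1532 / 0.9898 = -0.155

-0.155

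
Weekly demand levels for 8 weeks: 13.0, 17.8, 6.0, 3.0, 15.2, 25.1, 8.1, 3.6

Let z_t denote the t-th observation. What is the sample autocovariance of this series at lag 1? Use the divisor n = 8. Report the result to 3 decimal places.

Mean z̄ = (13.0 + 17.8 + 6.0 + 3.0 + 15.2 + 25.1 + 8.1 + 3.6)/8 = 11.4750
Σ_{t=1}^{7}(z_t−z̄)(z_{t+1}−z̄) = 21.1944
γ_1 = 21.1944 / 8 = 2.649

2.649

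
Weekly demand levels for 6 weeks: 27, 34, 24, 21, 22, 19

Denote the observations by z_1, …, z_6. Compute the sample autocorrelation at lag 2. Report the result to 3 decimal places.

-0.096

Mean z̄ = (27 + 34 + 24 + 21 + 22 + 19)/6 = 24.5000
Numerator Σ_{t=1}^{4}(z_t−z̄)(z_{t+2}−z̄) = -14.0000
Denominator Σ(z_t−z̄)² = 145.5000
r_2 = -14.0000 / 145.5000 = -0.096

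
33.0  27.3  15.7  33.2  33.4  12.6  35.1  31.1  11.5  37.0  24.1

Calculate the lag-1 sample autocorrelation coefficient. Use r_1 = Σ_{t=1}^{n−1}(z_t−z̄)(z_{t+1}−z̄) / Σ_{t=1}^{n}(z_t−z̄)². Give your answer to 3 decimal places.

-0.519

Mean z̄ = (33.0 + 27.3 + 15.7 + 33.2 + 33.4 + 12.6 + 35.1 + 31.1 + 11.5 + 37.0 + 24.1)/11 = 26.7273
Numerator Σ_{t=1}^{10}(z_t−z̄)(z_{t+1}−z̄) = -456.8480
Denominator Σ(z_t−z̄)² = 880.8018
r_1 = -456.8480 / 880.8018 = -0.519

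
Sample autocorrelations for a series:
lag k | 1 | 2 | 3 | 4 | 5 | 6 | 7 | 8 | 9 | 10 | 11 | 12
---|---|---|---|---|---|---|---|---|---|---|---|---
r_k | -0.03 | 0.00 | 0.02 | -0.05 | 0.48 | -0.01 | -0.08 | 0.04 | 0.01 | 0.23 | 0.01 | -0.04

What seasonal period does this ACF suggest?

5

The largest autocorrelation is r_5 = 0.48, with a weaker echo at lag 10 (0.23); the remaining lags stay at or below 0.04.
The dominant spike at lag 5 indicates a seasonal period of 5.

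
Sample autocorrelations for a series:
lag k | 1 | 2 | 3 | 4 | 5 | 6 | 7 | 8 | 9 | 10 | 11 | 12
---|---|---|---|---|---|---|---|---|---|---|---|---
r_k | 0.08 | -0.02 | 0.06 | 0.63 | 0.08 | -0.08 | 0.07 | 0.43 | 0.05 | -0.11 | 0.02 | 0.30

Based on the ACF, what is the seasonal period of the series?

The largest autocorrelation is r_4 = 0.63, with weaker echoes at lags 8 (0.43) and 12 (0.30); the remaining lags stay at or below 0.08.
The dominant spike at lag 4 indicates a seasonal period of 4.

4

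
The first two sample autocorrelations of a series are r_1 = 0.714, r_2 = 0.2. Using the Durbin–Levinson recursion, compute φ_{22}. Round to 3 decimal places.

φ_{22} = (r_2 − r_1²) / (1 − r_1²)
r_1² = (0.714)² = 0.509796
Numerator = 0.2 − 0.5098 = -0.3098; denominator = 1 − 0.5098 = 0.4902
φ_{22} = -0.3098 / 0.4902 = -0.632

-0.632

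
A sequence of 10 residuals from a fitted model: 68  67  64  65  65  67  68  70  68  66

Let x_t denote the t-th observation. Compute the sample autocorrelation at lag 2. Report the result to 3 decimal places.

Mean x̄ = (68 + 67 + 64 + 65 + 65 + 67 + 68 + 70 + 68 + 66)/10 = 66.8000
Numerator Σ_{t=1}^{8}(x_t−x̄)(x_{t+2}−x̄) = -1.6800
Denominator Σ(x_t−x̄)² = 29.6000
r_2 = -1.6800 / 29.6000 = -0.057

-0.057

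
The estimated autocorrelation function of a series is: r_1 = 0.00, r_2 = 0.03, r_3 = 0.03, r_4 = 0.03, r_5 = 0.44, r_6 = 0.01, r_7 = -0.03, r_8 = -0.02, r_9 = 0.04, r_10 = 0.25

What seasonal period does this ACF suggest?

The largest autocorrelation is r_5 = 0.44, with a weaker echo at lag 10 (0.25); the remaining lags stay at or below 0.04.
The dominant spike at lag 5 indicates a seasonal period of 5.

5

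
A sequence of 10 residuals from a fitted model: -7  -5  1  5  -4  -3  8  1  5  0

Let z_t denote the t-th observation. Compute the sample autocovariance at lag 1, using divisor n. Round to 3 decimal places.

Mean z̄ = (-7 − 5 + 1 + 5 − 4 − 3 + 8 + 1 + 5 + 0)/10 = 0.1000
Σ_{t=1}^{9}(z_t−z̄)(z_{t+1}−z̄) = 15.1900
γ_1 = 15.1900 / 10 = 1.519

1.519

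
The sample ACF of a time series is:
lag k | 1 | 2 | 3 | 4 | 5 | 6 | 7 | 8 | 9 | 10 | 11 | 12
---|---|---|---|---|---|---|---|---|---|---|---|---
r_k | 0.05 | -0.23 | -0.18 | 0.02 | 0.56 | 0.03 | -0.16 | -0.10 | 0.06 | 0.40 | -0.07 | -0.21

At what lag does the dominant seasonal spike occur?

5

The largest autocorrelation is r_5 = 0.56, with a weaker echo at lag 10 (0.40); the remaining lags stay at or below 0.06.
The dominant spike at lag 5 indicates a seasonal period of 5.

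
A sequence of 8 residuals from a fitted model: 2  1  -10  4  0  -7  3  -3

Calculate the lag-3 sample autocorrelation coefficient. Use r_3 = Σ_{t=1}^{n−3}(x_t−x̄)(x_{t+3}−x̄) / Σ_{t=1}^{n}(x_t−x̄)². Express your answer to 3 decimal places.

Mean x̄ = (2 + 1 − 10 + 4 + 0 − 7 + 3 − 3)/8 = -1.2500
Deviations from mean: 3.2500, 2.2500, -8.7500, 5.2500, 1.2500, -5.7500, 4.2500, -1.7500
Σ(x_t−x̄)(x_{t+3}−x̄) = (17.0625) + (2.8125) + (50.3125) + (22.3125) + (-2.1875) = 90.3125
Denominator Σ(x_t−x̄)² = 175.5000
r_3 = 90.3125 / 175.5000 = 0.515

0.515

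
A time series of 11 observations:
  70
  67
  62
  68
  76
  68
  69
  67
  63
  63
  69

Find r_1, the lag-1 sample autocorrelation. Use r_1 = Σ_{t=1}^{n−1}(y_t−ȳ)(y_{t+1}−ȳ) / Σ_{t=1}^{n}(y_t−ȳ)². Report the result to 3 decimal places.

Mean ȳ = (70 + 67 + 62 + 68 + 76 + 68 + 69 + 67 + 63 + 63 + 69)/11 = 67.4545
Numerator Σ_{t=1}^{10}(y_t−ȳ)(y_{t+1}−ȳ) = 22.7934
Denominator Σ(y_t−ȳ)² = 154.7273
r_1 = 22.7934 / 154.7273 = 0.147

0.147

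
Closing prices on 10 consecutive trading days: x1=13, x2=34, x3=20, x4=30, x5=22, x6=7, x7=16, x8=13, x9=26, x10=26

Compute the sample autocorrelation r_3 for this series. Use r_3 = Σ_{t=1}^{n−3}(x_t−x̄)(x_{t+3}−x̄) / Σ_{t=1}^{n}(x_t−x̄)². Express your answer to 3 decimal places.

Mean x̄ = (13 + 34 + 20 + 30 + 22 + 7 + 16 + 13 + 26 + 26)/10 = 20.7000
Numerator Σ_{t=1}^{7}(x_t−x̄)(x_{t+3}−x̄) = -195.9700
Denominator Σ(x_t−x̄)² = 650.1000
r_3 = -195.9700 / 650.1000 = -0.301

-0.301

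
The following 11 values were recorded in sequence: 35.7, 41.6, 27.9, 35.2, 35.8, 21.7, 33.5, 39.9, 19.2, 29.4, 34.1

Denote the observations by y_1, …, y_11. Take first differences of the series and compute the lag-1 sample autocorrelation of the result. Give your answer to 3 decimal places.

-0.474

First differences Δy: 5.9, -13.7, 7.3, 0.6, -14.1, 11.8, 6.4, -20.7, 10.2, 4.7
Mean of differences = -0.1600
Numerator Σ(Δy_t−Δȳ)(Δy_{t+1}−Δȳ) = -573.4376
Denominator Σ(Δy_t−Δȳ)² = 1209.5240
r_1(Δy) = -573.4376 / 1209.5240 = -0.474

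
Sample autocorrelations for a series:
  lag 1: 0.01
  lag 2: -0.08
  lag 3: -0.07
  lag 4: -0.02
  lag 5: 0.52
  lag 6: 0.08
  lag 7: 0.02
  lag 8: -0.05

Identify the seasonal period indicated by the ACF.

The largest autocorrelation is r_5 = 0.52; the remaining lags stay at or below 0.08.
The dominant spike at lag 5 indicates a seasonal period of 5.

5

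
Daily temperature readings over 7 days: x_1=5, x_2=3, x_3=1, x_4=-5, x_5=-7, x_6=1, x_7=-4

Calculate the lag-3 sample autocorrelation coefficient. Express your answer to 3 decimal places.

-0.261

Mean x̄ = (5 + 3 + 1 − 5 − 7 + 1 − 4)/7 = -0.8571
Deviations from mean: 5.8571, 3.8571, 1.8571, -4.1429, -6.1429, 1.8571, -3.1429
Numerator Σ_{t=1}^{4}(x_t−x̄)(x_{t+3}−x̄) = -31.4898
Denominator Σ(x_t−x̄)² = 120.8571
r_3 = -31.4898 / 120.8571 = -0.261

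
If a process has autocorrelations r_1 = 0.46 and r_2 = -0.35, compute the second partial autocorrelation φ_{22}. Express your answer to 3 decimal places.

-0.712

φ_{22} = (r_2 − r_1²) / (1 − r_1²)
r_1² = (0.46)² = 0.2116
Numerator = -0.35 − 0.2116 = -0.5616; denominator = 1 − 0.2116 = 0.7884
φ_{22} = -0.5616 / 0.7884 = -0.712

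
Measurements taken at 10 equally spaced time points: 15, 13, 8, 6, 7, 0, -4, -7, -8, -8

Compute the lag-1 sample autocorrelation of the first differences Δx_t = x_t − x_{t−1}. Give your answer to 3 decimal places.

-0.123

First differences Δx: -2, -5, -2, 1, -7, -4, -3, -1, 0
Mean of differences = -2.5556
Numerator Σ(Δx_t−Δx̄)(Δx_{t+1}−Δx̄) = -6.1975
Denominator Σ(Δx_t−Δx̄)² = 50.2222
r_1(Δx) = -6.1975 / 50.2222 = -0.123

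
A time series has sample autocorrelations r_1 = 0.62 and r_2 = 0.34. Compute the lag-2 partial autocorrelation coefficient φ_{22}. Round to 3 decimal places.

-0.072

φ_{22} = (r_2 − r_1²) / (1 − r_1²)
r_1² = (0.62)² = 0.3844
Numerator = 0.34 − 0.3844 = -0.0444; denominator = 1 − 0.3844 = 0.6156
φ_{22} = -0.0444 / 0.6156 = -0.072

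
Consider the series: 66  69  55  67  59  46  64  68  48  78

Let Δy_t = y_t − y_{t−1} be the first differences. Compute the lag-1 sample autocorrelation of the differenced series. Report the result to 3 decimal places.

First differences Δy: 3, -14, 12, -8, -13, 18, 4, -20, 30
Mean of differences = 1.3333
Numerator Σ(Δy_t−Δȳ)(Δy_{t+1}−Δȳ) = -1017.7778
Denominator Σ(Δy_t−Δȳ)² = 2206.0000
r_1(Δy) = -1017.7778 / 2206.0000 = -0.461

-0.461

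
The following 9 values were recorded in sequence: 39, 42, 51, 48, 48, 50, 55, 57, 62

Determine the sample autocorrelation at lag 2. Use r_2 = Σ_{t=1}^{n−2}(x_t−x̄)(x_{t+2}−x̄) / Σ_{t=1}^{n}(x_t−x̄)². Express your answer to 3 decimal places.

Mean x̄ = (39 + 42 + 51 + 48 + 48 + 50 + 55 + 57 + 62)/9 = 50.2222
Numerator Σ_{t=1}^{7}(x_t−x̄)(x_{t+2}−x̄) = 52.4568
Denominator Σ(x_t−x̄)² = 411.5556
r_2 = 52.4568 / 411.5556 = 0.127

0.127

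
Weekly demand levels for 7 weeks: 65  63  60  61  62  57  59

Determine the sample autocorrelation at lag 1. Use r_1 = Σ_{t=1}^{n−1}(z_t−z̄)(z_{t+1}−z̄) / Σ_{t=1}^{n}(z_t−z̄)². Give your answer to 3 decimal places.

0.238

Mean z̄ = (65 + 63 + 60 + 61 + 62 + 57 + 59)/7 = 61.0000
Deviations from mean: 4.0000, 2.0000, -1.0000, 0.0000, 1.0000, -4.0000, -2.0000
Σ(z_t−z̄)(z_{t+1}−z̄) = (8.0000) + (-2.0000) + (0.0000) + (0.0000) + (-4.0000) + (8.0000) = 10.0000
Denominator Σ(z_t−z̄)² = 42.0000
r_1 = 10.0000 / 42.0000 = 0.238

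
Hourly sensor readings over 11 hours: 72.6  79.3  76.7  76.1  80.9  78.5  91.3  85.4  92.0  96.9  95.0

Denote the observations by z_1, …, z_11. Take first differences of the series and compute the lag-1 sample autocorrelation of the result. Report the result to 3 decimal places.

-0.655

First differences Δz: 6.7, -2.6, -0.6, 4.8, -2.4, 12.8, -5.9, 6.6, 4.9, -1.9
Mean of differences = 2.2400
Numerator Σ(Δz_t−Δz̄)(Δz_{t+1}−Δz̄) = -196.8516
Denominator Σ(Δz_t−Δz̄)² = 300.4640
r_1(Δz) = -196.8516 / 300.4640 = -0.655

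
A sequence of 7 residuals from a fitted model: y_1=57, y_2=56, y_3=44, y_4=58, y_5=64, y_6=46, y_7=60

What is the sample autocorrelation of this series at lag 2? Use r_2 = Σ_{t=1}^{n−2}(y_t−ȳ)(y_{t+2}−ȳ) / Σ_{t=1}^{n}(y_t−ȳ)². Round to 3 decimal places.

-0.311

Mean ȳ = (57 + 56 + 44 + 58 + 64 + 46 + 60)/7 = 55.0000
Deviations from mean: 2.0000, 1.0000, -11.0000, 3.0000, 9.0000, -9.0000, 5.0000
Numerator Σ_{t=1}^{5}(y_t−ȳ)(y_{t+2}−ȳ) = -100.0000
Denominator Σ(y_t−ȳ)² = 322.0000
r_2 = -100.0000 / 322.0000 = -0.311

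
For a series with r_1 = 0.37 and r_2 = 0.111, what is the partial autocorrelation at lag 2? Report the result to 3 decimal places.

-0.030

φ_{22} = (r_2 − r_1²) / (1 − r_1²)
r_1² = (0.37)² = 0.1369
Numerator = 0.111 − 0.1369 = -0.0259; denominator = 1 − 0.1369 = 0.8631
φ_{22} = -0.0259 / 0.8631 = -0.030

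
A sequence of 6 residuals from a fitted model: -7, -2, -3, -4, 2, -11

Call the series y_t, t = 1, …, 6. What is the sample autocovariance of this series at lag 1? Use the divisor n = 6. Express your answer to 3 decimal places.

Mean ȳ = (-7 − 2 − 3 − 4 + 2 − 11)/6 = -4.1667
Deviations: -2.8333, 2.1667, 1.1667, 0.1667, 6.1667, -6.8333
Σ_{t=1}^{5}(y_t−ȳ)(y_{t+1}−ȳ) = -44.5278
γ_1 = -44.5278 / 6 = -7.421

-7.421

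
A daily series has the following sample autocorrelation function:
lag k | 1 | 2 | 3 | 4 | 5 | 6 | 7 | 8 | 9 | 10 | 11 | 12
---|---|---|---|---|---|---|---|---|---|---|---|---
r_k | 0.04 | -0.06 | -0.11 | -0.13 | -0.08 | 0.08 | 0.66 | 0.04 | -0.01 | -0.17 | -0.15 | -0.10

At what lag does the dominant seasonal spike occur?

7

The largest autocorrelation is r_7 = 0.66; the remaining lags stay at or below 0.08.
The dominant spike at lag 7 indicates a seasonal period of 7.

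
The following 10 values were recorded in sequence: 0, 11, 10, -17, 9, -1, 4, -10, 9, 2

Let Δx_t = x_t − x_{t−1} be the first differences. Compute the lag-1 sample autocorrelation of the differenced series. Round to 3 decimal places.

First differences Δx: 11, -1, -27, 26, -10, 5, -14, 19, -7
Mean of differences = 0.2222
Numerator Σ(Δx_t−Δx̄)(Δx_{t+1}−Δx̄) = -1464.6049
Denominator Σ(Δx_t−Δx̄)² = 2257.5556
r_1(Δx) = -1464.6049 / 2257.5556 = -0.649

-0.649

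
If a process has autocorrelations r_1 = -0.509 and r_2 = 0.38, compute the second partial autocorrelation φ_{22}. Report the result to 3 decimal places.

φ_{22} = (r_2 − r_1²) / (1 − r_1²)
r_1² = (-0.509)² = 0.259081
Numerator = 0.38 − 0.2591 = 0.1209; denominator = 1 − 0.2591 = 0.7409
φ_{22} = 0.1209 / 0.7409 = 0.163

0.163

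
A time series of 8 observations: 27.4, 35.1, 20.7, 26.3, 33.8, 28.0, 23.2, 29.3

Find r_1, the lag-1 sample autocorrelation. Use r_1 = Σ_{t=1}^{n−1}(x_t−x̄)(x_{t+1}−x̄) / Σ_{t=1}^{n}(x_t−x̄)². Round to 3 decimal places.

Mean x̄ = (27.4 + 35.1 + 20.7 + 26.3 + 33.8 + 28.0 + 23.2 + 29.3)/8 = 27.9750
Deviations from mean: -0.5750, 7.1250, -7.2750, -1.6750, 5.8250, 0.0250, -4.7750, 1.3250
Σ(x_t−x̄)(x_{t+1}−x̄) = (-4.0969) + (-51.8344) + (12.1856) + (-9.7569) + (0.1456) + (-0.1194) + (-6.3269) = -59.8031
Denominator Σ(x_t−x̄)² = 165.3150
r_1 = -59.8031 / 165.3150 = -0.362

-0.362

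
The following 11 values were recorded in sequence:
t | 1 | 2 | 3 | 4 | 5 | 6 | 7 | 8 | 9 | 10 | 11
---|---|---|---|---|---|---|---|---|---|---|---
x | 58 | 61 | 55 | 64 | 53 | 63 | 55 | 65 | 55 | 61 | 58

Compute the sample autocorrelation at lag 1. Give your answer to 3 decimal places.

Mean x̄ = (58 + 61 + 55 + 64 + 53 + 63 + 55 + 65 + 55 + 61 + 58)/11 = 58.9091
Numerator Σ_{t=1}^{10}(x_t−x̄)(x_{t+1}−x̄) = -157.9174
Denominator Σ(x_t−x̄)² = 170.9091
r_1 = -157.9174 / 170.9091 = -0.924

-0.924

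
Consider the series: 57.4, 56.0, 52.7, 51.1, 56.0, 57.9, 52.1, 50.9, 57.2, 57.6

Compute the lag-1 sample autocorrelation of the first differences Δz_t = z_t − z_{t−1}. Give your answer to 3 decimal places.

First differences Δz: -1.4, -3.3, -1.6, 4.9, 1.9, -5.8, -1.2, 6.3, 0.4
Mean of differences = 0.0222
Numerator Σ(Δz_t−Δz̄)(Δz_{t+1}−Δz̄) = 2.2428
Denominator Σ(Δz_t−Δz̄)² = 117.9556
r_1(Δz) = 2.2428 / 117.9556 = 0.019

0.019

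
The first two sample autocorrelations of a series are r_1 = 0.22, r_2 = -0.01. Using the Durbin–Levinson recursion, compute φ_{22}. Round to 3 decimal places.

-0.061

φ_{22} = (r_2 − r_1²) / (1 − r_1²)
r_1² = (0.22)² = 0.0484
Numerator = -0.01 − 0.0484 = -0.0584; denominator = 1 − 0.0484 = 0.9516
φ_{22} = -0.0584 / 0.9516 = -0.061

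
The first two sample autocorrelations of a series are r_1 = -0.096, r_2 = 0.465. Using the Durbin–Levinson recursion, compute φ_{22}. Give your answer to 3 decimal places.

φ_{22} = (r_2 − r_1²) / (1 − r_1²)
r_1² = (-0.096)² = 0.009216
Numerator = 0.465 − 0.0092 = 0.4558; denominator = 1 − 0.0092 = 0.9908
φ_{22} = 0.4558 / 0.9908 = 0.460

0.460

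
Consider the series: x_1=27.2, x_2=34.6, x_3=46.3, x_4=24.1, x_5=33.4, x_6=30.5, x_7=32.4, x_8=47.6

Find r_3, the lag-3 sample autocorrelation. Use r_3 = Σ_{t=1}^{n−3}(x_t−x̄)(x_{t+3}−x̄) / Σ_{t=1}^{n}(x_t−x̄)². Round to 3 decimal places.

0.073

Mean x̄ = (27.2 + 34.6 + 46.3 + 24.1 + 33.4 + 30.5 + 32.4 + 47.6)/8 = 34.5125
Numerator Σ_{t=1}^{5}(x_t−x̄)(x_{t+3}−x̄) = 36.1833
Denominator Σ(x_t−x̄)² = 493.9288
r_3 = 36.1833 / 493.9288 = 0.073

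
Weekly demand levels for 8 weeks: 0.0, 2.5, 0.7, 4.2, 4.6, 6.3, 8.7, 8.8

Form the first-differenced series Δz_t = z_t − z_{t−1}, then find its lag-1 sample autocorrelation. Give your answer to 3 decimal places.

First differences Δz: 2.5, -1.8, 3.5, 0.4, 1.7, 2.4, 0.1
Mean of differences = 1.2571
Numerator Σ(Δz_t−Δz̄)(Δz_{t+1}−Δz̄) = -13.7747
Denominator Σ(Δz_t−Δz̄)² = 19.4971
r_1(Δz) = -13.7747 / 19.4971 = -0.706

-0.706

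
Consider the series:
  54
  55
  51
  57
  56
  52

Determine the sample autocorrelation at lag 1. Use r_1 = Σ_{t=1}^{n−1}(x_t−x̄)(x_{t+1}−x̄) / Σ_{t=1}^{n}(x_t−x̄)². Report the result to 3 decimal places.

Mean x̄ = (54 + 55 + 51 + 57 + 56 + 52)/6 = 54.1667
Deviations from mean: -0.1667, 0.8333, -3.1667, 2.8333, 1.8333, -2.1667
Σ(x_t−x̄)(x_{t+1}−x̄) = (-0.1389) + (-2.6389) + (-8.9722) + (5.1944) + (-3.9722) = -10.5278
Denominator Σ(x_t−x̄)² = 26.8333
r_1 = -10.5278 / 26.8333 = -0.392

-0.392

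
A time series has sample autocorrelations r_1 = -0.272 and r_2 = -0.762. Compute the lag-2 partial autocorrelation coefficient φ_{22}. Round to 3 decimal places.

-0.903

φ_{22} = (r_2 − r_1²) / (1 − r_1²)
r_1² = (-0.272)² = 0.073984
Numerator = -0.762 − 0.0740 = -0.8360; denominator = 1 − 0.0740 = 0.9260
φ_{22} = -0.8360 / 0.9260 = -0.903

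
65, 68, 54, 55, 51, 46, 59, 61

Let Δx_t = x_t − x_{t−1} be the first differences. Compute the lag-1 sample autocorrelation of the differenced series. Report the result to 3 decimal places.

First differences Δx: 3, -14, 1, -4, -5, 13, 2
Mean of differences = -0.5714
Numerator Σ(Δx_t−Δx̄)(Δx_{t+1}−Δx̄) = -84.4694
Denominator Σ(Δx_t−Δx̄)² = 417.7143
r_1(Δx) = -84.4694 / 417.7143 = -0.202

-0.202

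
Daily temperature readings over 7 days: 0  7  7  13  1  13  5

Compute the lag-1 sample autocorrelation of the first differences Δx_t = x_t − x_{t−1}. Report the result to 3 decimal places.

First differences Δx: 7, 0, 6, -12, 12, -8
Mean of differences = 0.8333
Numerator Σ(Δx_t−Δx̄)(Δx_{t+1}−Δx̄) = -317.6944
Denominator Σ(Δx_t−Δx̄)² = 432.8333
r_1(Δx) = -317.6944 / 432.8333 = -0.734

-0.734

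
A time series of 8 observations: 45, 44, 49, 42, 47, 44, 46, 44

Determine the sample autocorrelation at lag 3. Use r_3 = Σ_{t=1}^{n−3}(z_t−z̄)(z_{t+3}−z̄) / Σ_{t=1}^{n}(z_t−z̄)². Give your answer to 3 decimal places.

Mean z̄ = (45 + 44 + 49 + 42 + 47 + 44 + 46 + 44)/8 = 45.1250
Deviations from mean: -0.1250, -1.1250, 3.8750, -3.1250, 1.8750, -1.1250, 0.8750, -1.1250
Σ(z_t−z̄)(z_{t+3}−z̄) = (0.3906) + (-2.1094) + (-4.3594) + (-2.7344) + (-2.1094) = -10.9219
Denominator Σ(z_t−z̄)² = 32.8750
r_3 = -10.9219 / 32.8750 = -0.332

-0.332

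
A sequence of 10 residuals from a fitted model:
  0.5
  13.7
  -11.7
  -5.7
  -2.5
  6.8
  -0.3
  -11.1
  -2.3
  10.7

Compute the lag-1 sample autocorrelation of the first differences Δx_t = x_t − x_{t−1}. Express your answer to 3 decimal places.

-0.289

First differences Δx: 13.2, -25.4, 6.0, 3.2, 9.3, -7.1, -10.8, 8.8, 13.0
Mean of differences = 1.1333
Numerator Σ(Δx_t−Δx̄)(Δx_{t+1}−Δx̄) = -391.8611
Denominator Σ(Δx_t−Δx̄)² = 1354.0600
r_1(Δx) = -391.8611 / 1354.0600 = -0.289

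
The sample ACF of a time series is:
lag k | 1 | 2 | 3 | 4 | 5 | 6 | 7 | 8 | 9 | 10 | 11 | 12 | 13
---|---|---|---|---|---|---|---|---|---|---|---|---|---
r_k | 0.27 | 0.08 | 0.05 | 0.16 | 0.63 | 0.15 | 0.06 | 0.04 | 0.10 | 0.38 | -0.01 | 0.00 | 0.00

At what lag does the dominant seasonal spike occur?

5

The largest autocorrelation is r_5 = 0.63, with a weaker echo at lag 10 (0.38); the remaining lags stay at or below 0.27. The elevated value at lag 1 (0.27), dropping to 0.08 at lag 2, reflects decaying short-term dependence rather than seasonality.
The dominant spike at lag 5 indicates a seasonal period of 5.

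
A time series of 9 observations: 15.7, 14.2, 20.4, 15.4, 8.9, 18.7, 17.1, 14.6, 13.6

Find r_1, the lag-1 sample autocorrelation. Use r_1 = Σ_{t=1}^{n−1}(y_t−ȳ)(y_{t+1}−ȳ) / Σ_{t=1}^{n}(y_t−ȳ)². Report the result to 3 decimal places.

-0.256

Mean ȳ = (15.7 + 14.2 + 20.4 + 15.4 + 8.9 + 18.7 + 17.1 + 14.6 + 13.6)/9 = 15.4000
Numerator Σ_{t=1}^{8}(y_t−ȳ)(y_{t+1}−ȳ) = -22.1200
Denominator Σ(y_t−ȳ)² = 86.4400
r_1 = -22.1200 / 86.4400 = -0.256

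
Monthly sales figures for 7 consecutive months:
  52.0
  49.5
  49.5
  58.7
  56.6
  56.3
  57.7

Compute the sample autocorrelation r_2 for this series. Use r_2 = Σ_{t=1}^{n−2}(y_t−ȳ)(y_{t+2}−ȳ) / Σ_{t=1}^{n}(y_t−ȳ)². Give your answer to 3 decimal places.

-0.050

Mean ȳ = (52.0 + 49.5 + 49.5 + 58.7 + 56.6 + 56.3 + 57.7)/7 = 54.3286
Deviations from mean: -2.3286, -4.8286, -4.8286, 4.3714, 2.2714, 1.9714, 3.3714
Numerator Σ_{t=1}^{5}(y_t−ȳ)(y_{t+2}−ȳ) = -4.5559
Denominator Σ(y_t−ȳ)² = 91.5743
r_2 = -4.5559 / 91.5743 = -0.050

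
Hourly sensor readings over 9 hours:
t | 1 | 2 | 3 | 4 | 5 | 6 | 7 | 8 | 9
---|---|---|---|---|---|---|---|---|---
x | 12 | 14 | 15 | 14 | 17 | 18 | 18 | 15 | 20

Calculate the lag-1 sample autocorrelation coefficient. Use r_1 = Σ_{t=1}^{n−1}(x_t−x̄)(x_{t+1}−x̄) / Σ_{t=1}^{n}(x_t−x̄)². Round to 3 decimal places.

0.194

Mean x̄ = (12 + 14 + 15 + 14 + 17 + 18 + 18 + 15 + 20)/9 = 15.8889
Numerator Σ_{t=1}^{8}(x_t−x̄)(x_{t+1}−x̄) = 9.8765
Denominator Σ(x_t−x̄)² = 50.8889
r_1 = 9.8765 / 50.8889 = 0.194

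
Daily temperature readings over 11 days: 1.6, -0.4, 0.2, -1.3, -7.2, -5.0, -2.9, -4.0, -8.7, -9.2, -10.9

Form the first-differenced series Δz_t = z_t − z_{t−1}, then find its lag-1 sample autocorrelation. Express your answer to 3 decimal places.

-0.132

First differences Δz: -2.0, 0.6, -1.5, -5.9, 2.2, 2.1, -1.1, -4.7, -0.5, -1.7
Mean of differences = -1.2500
Numerator Σ(Δz_t−Δz̄)(Δz_{t+1}−Δz̄) = -8.1125
Denominator Σ(Δz_t−Δz̄)² = 61.4850
r_1(Δz) = -8.1125 / 61.4850 = -0.132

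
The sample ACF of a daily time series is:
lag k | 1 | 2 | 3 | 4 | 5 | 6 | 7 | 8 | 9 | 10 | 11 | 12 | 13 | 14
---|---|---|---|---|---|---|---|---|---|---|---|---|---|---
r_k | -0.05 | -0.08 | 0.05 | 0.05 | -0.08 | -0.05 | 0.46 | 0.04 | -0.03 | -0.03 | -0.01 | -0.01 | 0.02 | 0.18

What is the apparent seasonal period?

7

The largest autocorrelation is r_7 = 0.46, with a weaker echo at lag 14 (0.18); the remaining lags stay at or below 0.05.
The dominant spike at lag 7 indicates a seasonal period of 7.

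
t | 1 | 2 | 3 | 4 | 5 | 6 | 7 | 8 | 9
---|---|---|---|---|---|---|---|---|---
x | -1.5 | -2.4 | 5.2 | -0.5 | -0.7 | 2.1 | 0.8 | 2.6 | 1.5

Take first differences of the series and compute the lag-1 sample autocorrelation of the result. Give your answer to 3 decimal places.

First differences Δx: -0.9, 7.6, -5.7, -0.2, 2.8, -1.3, 1.8, -1.1
Mean of differences = 0.3750
Numerator Σ(Δx_t−Δx̄)(Δx_{t+1}−Δx̄) = -59.5556
Denominator Σ(Δx_t−Δx̄)² = 103.9550
r_1(Δx) = -59.5556 / 103.9550 = -0.573

-0.573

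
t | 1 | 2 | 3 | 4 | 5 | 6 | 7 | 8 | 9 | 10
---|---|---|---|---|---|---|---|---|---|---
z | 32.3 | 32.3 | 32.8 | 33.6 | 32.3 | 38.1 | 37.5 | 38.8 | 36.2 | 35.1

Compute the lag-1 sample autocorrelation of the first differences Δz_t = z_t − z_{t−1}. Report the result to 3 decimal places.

-0.315

First differences Δz: 0.0, 0.5, 0.8, -1.3, 5.8, -0.6, 1.3, -2.6, -1.1
Mean of differences = 0.3111
Numerator Σ(Δz_t−Δz̄)(Δz_{t+1}−Δz̄) = -14.2701
Denominator Σ(Δz_t−Δz̄)² = 45.3689
r_1(Δz) = -14.2701 / 45.3689 = -0.315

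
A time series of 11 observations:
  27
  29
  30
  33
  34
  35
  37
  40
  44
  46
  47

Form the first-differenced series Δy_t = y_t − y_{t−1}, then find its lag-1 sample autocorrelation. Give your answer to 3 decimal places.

0.100

First differences Δy: 2, 1, 3, 1, 1, 2, 3, 4, 2, 1
Mean of differences = 2.0000
Numerator Σ(Δy_t−Δȳ)(Δy_{t+1}−Δȳ) = 1.0000
Denominator Σ(Δy_t−Δȳ)² = 10.0000
r_1(Δy) = 1.0000 / 10.0000 = 0.100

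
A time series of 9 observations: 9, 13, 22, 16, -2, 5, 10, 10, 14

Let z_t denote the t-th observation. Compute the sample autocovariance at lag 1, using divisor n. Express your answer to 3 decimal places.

Mean z̄ = (9 + 13 + 22 + 16 − 2 + 5 + 10 + 10 + 14)/9 = 10.7778
Σ_{t=1}^{8}(z_t−z̄)(z_{t+1}−z̄) = 89.2840
γ_1 = 89.2840 / 9 = 9.920

9.920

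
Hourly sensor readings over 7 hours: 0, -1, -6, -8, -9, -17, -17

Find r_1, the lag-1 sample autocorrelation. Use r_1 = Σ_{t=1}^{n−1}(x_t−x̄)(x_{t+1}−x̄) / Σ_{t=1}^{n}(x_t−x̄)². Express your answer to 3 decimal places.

Mean x̄ = (0 − 1 − 6 − 8 − 9 − 17 − 17)/7 = -8.2857
Deviations from mean: 8.2857, 7.2857, 2.2857, 0.2857, -0.7143, -8.7143, -8.7143
Σ(x_t−x̄)(x_{t+1}−x̄) = (60.3673) + (16.6531) + (0.6531) + (-0.2041) + (6.2245) + (75.9388) = 159.6327
Denominator Σ(x_t−x̄)² = 279.4286
r_1 = 159.6327 / 279.4286 = 0.571

0.571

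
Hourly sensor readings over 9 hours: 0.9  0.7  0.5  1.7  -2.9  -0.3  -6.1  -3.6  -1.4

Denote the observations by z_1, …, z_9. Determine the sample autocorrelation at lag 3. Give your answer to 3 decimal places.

-0.113

Mean z̄ = (0.9 + 0.7 + 0.5 + 1.7 − 2.9 − 0.3 − 6.1 − 3.6 − 1.4)/9 = -1.1667
Σ(z_t−z̄)(z_{t+3}−z̄) = (5.9244) + (-3.2356) + (1.4444) + (-14.1422) + (4.2178) + (-0.2022) = -5.9933
Denominator Σ(z_t−z̄)² = 52.8200
r_3 = -5.9933 / 52.8200 = -0.113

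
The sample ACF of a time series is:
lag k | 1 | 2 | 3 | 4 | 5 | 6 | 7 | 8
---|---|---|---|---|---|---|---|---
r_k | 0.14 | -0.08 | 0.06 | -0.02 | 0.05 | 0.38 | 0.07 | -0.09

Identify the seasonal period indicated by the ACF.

6

The largest autocorrelation is r_6 = 0.38; the remaining lags stay at or below 0.14.
The dominant spike at lag 6 indicates a seasonal period of 6.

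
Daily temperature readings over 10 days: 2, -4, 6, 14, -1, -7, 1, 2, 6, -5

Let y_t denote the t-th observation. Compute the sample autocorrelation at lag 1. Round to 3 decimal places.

Mean ȳ = (2 − 4 + 6 + 14 − 1 − 7 + 1 + 2 + 6 − 5)/10 = 1.4000
Numerator Σ_{t=1}^{9}(y_t−ȳ)(y_{t+1}−ȳ) = -3.7600
Denominator Σ(y_t−ȳ)² = 348.4000
r_1 = -3.7600 / 348.4000 = -0.011

-0.011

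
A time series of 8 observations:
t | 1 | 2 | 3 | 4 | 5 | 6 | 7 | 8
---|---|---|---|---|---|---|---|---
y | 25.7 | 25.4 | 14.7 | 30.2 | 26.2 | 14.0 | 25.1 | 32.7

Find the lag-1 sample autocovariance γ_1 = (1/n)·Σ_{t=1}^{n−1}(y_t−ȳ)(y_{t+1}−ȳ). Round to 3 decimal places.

-9.507

Mean ȳ = (25.7 + 25.4 + 14.7 + 30.2 + 26.2 + 14.0 + 25.1 + 32.7)/8 = 24.2500
Σ_{t=1}^{7}(y_t−ȳ)(y_{t+1}−ȳ) = -76.0525
γ_1 = -76.0525 / 8 = -9.507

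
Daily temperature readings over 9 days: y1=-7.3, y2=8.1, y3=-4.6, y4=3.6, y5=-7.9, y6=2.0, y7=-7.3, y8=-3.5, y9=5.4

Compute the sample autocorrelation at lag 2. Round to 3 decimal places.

0.321

Mean ȳ = (-7.3 + 8.1 − 4.6 + 3.6 − 7.9 + 2.0 − 7.3 − 3.5 + 5.4)/9 = -1.2778
Numerator Σ_{t=1}^{7}(y_t−ȳ)(y_{t+2}−ȳ) = 96.1201
Denominator Σ(y_t−ȳ)² = 299.4356
r_2 = 96.1201 / 299.4356 = 0.321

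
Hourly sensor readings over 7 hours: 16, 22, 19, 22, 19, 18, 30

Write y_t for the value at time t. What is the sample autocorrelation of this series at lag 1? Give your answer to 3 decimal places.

-0.262

Mean ȳ = (16 + 22 + 19 + 22 + 19 + 18 + 30)/7 = 20.8571
Deviations from mean: -4.8571, 1.1429, -1.8571, 1.1429, -1.8571, -2.8571, 9.1429
Σ(y_t−ȳ)(y_{t+1}−ȳ) = (-5.5510) + (-2.1224) + (-2.1224) + (-2.1224) + (5.3061) + (-26.1224) = -32.7347
Denominator Σ(y_t−ȳ)² = 124.8571
r_1 = -32.7347 / 124.8571 = -0.262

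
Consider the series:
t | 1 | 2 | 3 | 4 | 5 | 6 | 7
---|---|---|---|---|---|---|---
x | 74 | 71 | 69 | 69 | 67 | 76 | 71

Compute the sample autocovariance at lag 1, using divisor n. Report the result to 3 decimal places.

Mean x̄ = (74 + 71 + 69 + 69 + 67 + 76 + 71)/7 = 71.0000
Σ_{t=1}^{6}(x_t−x̄)(x_{t+1}−x̄) = -8.0000
γ_1 = -8.0000 / 7 = -1.143

-1.143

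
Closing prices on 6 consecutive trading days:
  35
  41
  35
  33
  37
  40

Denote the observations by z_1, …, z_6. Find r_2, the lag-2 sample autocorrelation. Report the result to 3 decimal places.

Mean z̄ = (35 + 41 + 35 + 33 + 37 + 40)/6 = 36.8333
Deviations from mean: -1.8333, 4.1667, -1.8333, -3.8333, 0.1667, 3.1667
Numerator Σ_{t=1}^{4}(z_t−z̄)(z_{t+2}−z̄) = -25.0556
Denominator Σ(z_t−z̄)² = 48.8333
r_2 = -25.0556 / 48.8333 = -0.513

-0.513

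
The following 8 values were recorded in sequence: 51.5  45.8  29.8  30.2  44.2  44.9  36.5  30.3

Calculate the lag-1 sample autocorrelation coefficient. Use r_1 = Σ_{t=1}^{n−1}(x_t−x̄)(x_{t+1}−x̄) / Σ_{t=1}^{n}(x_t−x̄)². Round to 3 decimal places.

Mean x̄ = (51.5 + 45.8 + 29.8 + 30.2 + 44.2 + 44.9 + 36.5 + 30.3)/8 = 39.1500
Σ(x_t−x̄)(x_{t+1}−x̄) = (82.1275) + (-62.1775) + (83.6825) + (-45.1975) + (29.0375) + (-15.2375) + (23.4525) = 95.6875
Denominator Σ(x_t−x̄)² = 508.1800
r_1 = 95.6875 / 508.1800 = 0.188

0.188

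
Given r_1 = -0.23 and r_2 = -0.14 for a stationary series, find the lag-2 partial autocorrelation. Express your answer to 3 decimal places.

-0.204

φ_{22} = (r_2 − r_1²) / (1 − r_1²)
r_1² = (-0.23)² = 0.0529
Numerator = -0.14 − 0.0529 = -0.1929; denominator = 1 − 0.0529 = 0.9471
φ_{22} = -0.1929 / 0.9471 = -0.204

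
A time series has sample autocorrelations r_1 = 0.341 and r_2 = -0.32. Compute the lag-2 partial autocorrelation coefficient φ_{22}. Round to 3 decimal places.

-0.494

φ_{22} = (r_2 − r_1²) / (1 − r_1²)
r_1² = (0.341)² = 0.116281
Numerator = -0.32 − 0.1163 = -0.4363; denominator = 1 − 0.1163 = 0.8837
φ_{22} = -0.4363 / 0.8837 = -0.494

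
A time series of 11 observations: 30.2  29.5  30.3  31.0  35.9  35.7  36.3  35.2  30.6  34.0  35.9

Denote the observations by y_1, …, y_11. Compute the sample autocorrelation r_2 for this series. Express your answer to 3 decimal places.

0.045

Mean ȳ = (30.2 + 29.5 + 30.3 + 31.0 + 35.9 + 35.7 + 36.3 + 35.2 + 30.6 + 34.0 + 35.9)/11 = 33.1455
Numerator Σ_{t=1}^{9}(y_t−ȳ)(y_{t+2}−ȳ) = 3.5359
Denominator Σ(y_t−ȳ)² = 77.7473
r_2 = 3.5359 / 77.7473 = 0.045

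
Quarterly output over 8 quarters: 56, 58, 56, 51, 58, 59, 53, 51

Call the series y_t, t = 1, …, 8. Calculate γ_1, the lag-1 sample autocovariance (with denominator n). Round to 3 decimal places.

Mean ȳ = (56 + 58 + 56 + 51 + 58 + 59 + 53 + 51)/8 = 55.2500
Σ_{t=1}^{7}(y_t−ȳ)(y_{t+1}−ȳ) = 0.6875
γ_1 = 0.6875 / 8 = 0.086

0.086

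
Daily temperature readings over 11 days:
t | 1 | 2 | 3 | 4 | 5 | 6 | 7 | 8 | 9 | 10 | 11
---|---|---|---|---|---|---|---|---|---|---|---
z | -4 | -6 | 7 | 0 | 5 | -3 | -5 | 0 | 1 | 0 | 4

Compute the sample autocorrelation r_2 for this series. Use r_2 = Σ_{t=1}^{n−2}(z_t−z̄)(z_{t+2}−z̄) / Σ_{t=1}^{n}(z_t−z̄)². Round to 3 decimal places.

Mean z̄ = (-4 − 6 + 7 + 0 + 5 − 3 − 5 + 0 + 1 + 0 + 4)/11 = -0.0909
Numerator Σ_{t=1}^{9}(z_t−z̄)(z_{t+2}−z̄) = -18.5620
Denominator Σ(z_t−z̄)² = 176.9091
r_2 = -18.5620 / 176.9091 = -0.105

-0.105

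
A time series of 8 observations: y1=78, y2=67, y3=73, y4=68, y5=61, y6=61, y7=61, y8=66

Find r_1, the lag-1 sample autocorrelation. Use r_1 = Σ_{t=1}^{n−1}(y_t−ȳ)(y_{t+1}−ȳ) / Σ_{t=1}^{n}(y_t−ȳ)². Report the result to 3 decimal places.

0.287

Mean ȳ = (78 + 67 + 73 + 68 + 61 + 61 + 61 + 66)/8 = 66.8750
Numerator Σ_{t=1}^{7}(y_t−ȳ)(y_{t+1}−ȳ) = 76.6094
Denominator Σ(y_t−ȳ)² = 266.8750
r_1 = 76.6094 / 266.8750 = 0.287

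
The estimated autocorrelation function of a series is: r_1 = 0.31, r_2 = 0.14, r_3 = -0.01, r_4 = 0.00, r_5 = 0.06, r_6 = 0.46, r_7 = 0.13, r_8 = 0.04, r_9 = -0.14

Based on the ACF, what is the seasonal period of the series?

The largest autocorrelation is r_6 = 0.46; the remaining lags stay at or below 0.31. The elevated value at lag 1 (0.31), dropping to 0.14 at lag 2, reflects decaying short-term dependence rather than seasonality.
The dominant spike at lag 6 indicates a seasonal period of 6.

6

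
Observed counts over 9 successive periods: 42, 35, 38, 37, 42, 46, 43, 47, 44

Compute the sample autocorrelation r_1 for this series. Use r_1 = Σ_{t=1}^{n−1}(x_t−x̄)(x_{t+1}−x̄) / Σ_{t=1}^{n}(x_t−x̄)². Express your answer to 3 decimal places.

Mean x̄ = (42 + 35 + 38 + 37 + 42 + 46 + 43 + 47 + 44)/9 = 41.5556
Numerator Σ_{t=1}^{8}(x_t−x̄)(x_{t+1}−x̄) = 64.1358
Denominator Σ(x_t−x̄)² = 134.2222
r_1 = 64.1358 / 134.2222 = 0.478

0.478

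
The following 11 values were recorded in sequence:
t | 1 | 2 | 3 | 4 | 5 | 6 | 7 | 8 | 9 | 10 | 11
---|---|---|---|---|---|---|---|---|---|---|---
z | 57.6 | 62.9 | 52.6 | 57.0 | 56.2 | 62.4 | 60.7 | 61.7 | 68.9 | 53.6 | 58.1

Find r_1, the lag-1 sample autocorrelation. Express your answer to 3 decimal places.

-0.157

Mean z̄ = (57.6 + 62.9 + 52.6 + 57.0 + 56.2 + 62.4 + 60.7 + 61.7 + 68.9 + 53.6 + 58.1)/11 = 59.2455
Numerator Σ_{t=1}^{10}(z_t−z̄)(z_{t+1}−z̄) = -34.3275
Denominator Σ(z_t−z̄)² = 219.0273
r_1 = -34.3275 / 219.0273 = -0.157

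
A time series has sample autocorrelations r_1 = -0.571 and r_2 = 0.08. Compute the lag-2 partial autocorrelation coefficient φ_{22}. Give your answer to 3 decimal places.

φ_{22} = (r_2 − r_1²) / (1 − r_1²)
r_1² = (-0.571)² = 0.326041
Numerator = 0.08 − 0.3260 = -0.2460; denominator = 1 − 0.3260 = 0.6740
φ_{22} = -0.2460 / 0.6740 = -0.365

-0.365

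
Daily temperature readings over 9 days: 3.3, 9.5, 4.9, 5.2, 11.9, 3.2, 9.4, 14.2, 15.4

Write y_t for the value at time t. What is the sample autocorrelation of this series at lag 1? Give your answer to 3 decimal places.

Mean ȳ = (3.3 + 9.5 + 4.9 + 5.2 + 11.9 + 3.2 + 9.4 + 14.2 + 15.4)/9 = 8.5556
Numerator Σ_{t=1}^{8}(y_t−ȳ)(y_{t+1}−ȳ) = 13.5936
Denominator Σ(y_t−ȳ)² = 172.4222
r_1 = 13.5936 / 172.4222 = 0.079

0.079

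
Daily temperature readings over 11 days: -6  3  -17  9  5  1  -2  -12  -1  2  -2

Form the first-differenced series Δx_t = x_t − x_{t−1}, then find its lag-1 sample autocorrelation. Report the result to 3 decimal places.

First differences Δx: 9, -20, 26, -4, -4, -3, -10, 11, 3, -4
Mean of differences = 0.4000
Numerator Σ(Δx_t−Δx̄)(Δx_{t+1}−Δx̄) = -834.7600
Denominator Σ(Δx_t−Δx̄)² = 1442.4000
r_1(Δx) = -834.7600 / 1442.4000 = -0.579

-0.579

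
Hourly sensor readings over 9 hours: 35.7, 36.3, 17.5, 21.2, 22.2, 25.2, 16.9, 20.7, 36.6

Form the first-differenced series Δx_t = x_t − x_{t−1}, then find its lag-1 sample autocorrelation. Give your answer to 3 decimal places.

-0.096

First differences Δx: 0.6, -18.8, 3.7, 1.0, 3.0, -8.3, 3.8, 15.9
Mean of differences = 0.1125
Numerator Σ(Δx_t−Δx̄)(Δx_{t+1}−Δx̄) = -68.4177
Denominator Σ(Δx_t−Δx̄)² = 713.5288
r_1(Δx) = -68.4177 / 713.5288 = -0.096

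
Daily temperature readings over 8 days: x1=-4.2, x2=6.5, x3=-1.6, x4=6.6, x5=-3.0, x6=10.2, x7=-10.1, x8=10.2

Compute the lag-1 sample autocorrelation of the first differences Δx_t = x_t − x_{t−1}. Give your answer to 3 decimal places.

-0.771

First differences Δx: 10.7, -8.1, 8.2, -9.6, 13.2, -20.3, 20.3
Mean of differences = 2.0571
Numerator Σ(Δx_t−Δx̄)(Δx_{t+1}−Δx̄) = -1008.6633
Denominator Σ(Δx_t−Δx̄)² = 1308.2971
r_1(Δx) = -1008.6633 / 1308.2971 = -0.771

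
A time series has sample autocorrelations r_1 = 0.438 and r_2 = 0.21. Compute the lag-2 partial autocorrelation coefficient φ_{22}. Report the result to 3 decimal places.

φ_{22} = (r_2 − r_1²) / (1 − r_1²)
r_1² = (0.438)² = 0.191844
Numerator = 0.21 − 0.1918 = 0.0182; denominator = 1 − 0.1918 = 0.8082
φ_{22} = 0.0182 / 0.8082 = 0.022

0.022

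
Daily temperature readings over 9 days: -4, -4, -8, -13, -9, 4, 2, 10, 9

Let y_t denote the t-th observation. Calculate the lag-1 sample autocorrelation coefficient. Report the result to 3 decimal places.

0.611

Mean ȳ = (-4 − 4 − 8 − 13 − 9 + 4 + 2 + 10 + 9)/9 = -1.4444
Numerator Σ_{t=1}^{8}(y_t−ȳ)(y_{t+1}−ȳ) = 322.9136
Denominator Σ(y_t−ȳ)² = 528.2222
r_1 = 322.9136 / 528.2222 = 0.611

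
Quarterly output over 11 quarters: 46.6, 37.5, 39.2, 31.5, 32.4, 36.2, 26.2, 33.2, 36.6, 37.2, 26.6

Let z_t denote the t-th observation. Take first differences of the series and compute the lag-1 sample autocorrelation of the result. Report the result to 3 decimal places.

-0.318

First differences Δz: -9.1, 1.7, -7.7, 0.9, 3.8, -10.0, 7.0, 3.4, 0.6, -10.6
Mean of differences = -2.0000
Numerator Σ(Δz_t−Δz̄)(Δz_{t+1}−Δz̄) = -125.1900
Denominator Σ(Δz_t−Δz̄)² = 393.5200
r_1(Δz) = -125.1900 / 393.5200 = -0.318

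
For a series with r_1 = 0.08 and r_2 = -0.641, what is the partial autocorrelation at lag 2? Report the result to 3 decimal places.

-0.652

φ_{22} = (r_2 − r_1²) / (1 − r_1²)
r_1² = (0.08)² = 0.0064
Numerator = -0.641 − 0.0064 = -0.6474; denominator = 1 − 0.0064 = 0.9936
φ_{22} = -0.6474 / 0.9936 = -0.652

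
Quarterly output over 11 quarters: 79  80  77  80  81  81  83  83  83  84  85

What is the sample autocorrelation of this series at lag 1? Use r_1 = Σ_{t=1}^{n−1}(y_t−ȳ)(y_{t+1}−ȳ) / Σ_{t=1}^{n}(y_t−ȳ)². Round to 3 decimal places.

0.607

Mean ȳ = (79 + 80 + 77 + 80 + 81 + 81 + 83 + 83 + 83 + 84 + 85)/11 = 81.4545
Numerator Σ_{t=1}^{10}(y_t−ȳ)(y_{t+1}−ȳ) = 34.4298
Denominator Σ(y_t−ȳ)² = 56.7273
r_1 = 34.4298 / 56.7273 = 0.607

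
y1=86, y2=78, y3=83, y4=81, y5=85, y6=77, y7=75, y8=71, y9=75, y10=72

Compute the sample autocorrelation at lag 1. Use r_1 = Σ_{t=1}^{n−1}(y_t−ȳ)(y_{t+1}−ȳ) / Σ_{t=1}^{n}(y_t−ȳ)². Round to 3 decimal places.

Mean ȳ = (86 + 78 + 83 + 81 + 85 + 77 + 75 + 71 + 75 + 72)/10 = 78.3000
Numerator Σ_{t=1}^{9}(y_t−ȳ)(y_{t+1}−ȳ) = 91.6100
Denominator Σ(y_t−ȳ)² = 250.1000
r_1 = 91.6100 / 250.1000 = 0.366

0.366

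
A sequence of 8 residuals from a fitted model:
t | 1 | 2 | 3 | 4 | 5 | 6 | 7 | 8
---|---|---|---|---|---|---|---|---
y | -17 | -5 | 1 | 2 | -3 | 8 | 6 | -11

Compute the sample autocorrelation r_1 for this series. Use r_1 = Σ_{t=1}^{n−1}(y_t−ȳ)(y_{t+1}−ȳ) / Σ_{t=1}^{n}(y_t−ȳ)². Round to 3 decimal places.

Mean ȳ = (-17 − 5 + 1 + 2 − 3 + 8 + 6 − 11)/8 = -2.3750
Deviations from mean: -14.6250, -2.6250, 3.3750, 4.3750, -0.6250, 10.3750, 8.3750, -8.6250
Numerator Σ_{t=1}^{7}(y_t−ȳ)(y_{t+1}−ȳ) = 49.7344
Denominator Σ(y_t−ȳ)² = 503.8750
r_1 = 49.7344 / 503.8750 = 0.099

0.099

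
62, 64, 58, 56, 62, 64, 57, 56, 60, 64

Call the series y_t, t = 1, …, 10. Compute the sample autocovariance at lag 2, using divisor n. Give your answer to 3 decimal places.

Mean ȳ = (62 + 64 + 58 + 56 + 62 + 64 + 57 + 56 + 60 + 64)/10 = 60.3000
Σ_{t=1}^{8}(y_t−ȳ)(y_{t+2}−ȳ) = -76.0800
γ_2 = -76.0800 / 10 = -7.608

-7.608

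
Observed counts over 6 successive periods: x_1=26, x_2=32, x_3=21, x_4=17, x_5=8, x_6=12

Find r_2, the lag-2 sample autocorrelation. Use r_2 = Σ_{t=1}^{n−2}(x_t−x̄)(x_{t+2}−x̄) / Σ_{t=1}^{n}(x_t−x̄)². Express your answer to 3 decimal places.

-0.051

Mean x̄ = (26 + 32 + 21 + 17 + 8 + 12)/6 = 19.3333
Σ(x_t−x̄)(x_{t+2}−x̄) = (11.1111) + (-29.5556) + (-18.8889) + (17.1111) = -20.2222
Denominator Σ(x_t−x̄)² = 395.3333
r_2 = -20.2222 / 395.3333 = -0.051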